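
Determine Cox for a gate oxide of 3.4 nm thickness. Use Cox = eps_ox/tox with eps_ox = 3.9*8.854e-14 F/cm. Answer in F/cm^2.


Step 1: eps_ox = 3.9 * 8.854e-14 = 3.45306e-13 F/cm
Step 2: tox in cm = 3.4 nm * 1e-7 = 3.4000e-07 cm
Step 3: Cox = 3.45306e-13 / 3.4000e-07 = 1.02e-06 F/cm^2

1.02e-06


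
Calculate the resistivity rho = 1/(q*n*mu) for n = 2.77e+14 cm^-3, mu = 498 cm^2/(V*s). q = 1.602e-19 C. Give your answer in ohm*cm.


Step 1: sigma = q * n * mu = 1.602e-19 * 2.77e+14 * 498 = 2.20989e-02 S/cm
Step 2: rho = 1 / sigma = 1 / 2.20989e-02 = 45.25 ohm*cm

45.25


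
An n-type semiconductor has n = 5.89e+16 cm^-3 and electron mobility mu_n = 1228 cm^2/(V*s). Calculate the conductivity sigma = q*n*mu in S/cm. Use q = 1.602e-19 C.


Step 1: sigma = q * n * mu
Step 2: sigma = 1.602e-19 * 5.89e+16 * 1228
Step 3: sigma = 1.159e+01 S/cm

1.159e+01


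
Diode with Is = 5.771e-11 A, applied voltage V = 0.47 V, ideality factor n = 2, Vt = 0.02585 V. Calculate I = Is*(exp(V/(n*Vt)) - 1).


Step 1: V/(n*Vt) = 0.47/(2*0.02585) = 9.0909
Step 2: exp(9.0909) = 8.8742e+03
Step 3: I = 5.771e-11 * (8.8742e+03 - 1) = 5.12e-07 A

5.12e-07


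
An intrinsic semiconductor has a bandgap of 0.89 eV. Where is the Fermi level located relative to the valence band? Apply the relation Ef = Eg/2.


Step 1: For an intrinsic semiconductor, the Fermi level sits at midgap.
Step 2: Ef = Eg / 2 = 0.89 / 2 = 0.445 eV

0.445


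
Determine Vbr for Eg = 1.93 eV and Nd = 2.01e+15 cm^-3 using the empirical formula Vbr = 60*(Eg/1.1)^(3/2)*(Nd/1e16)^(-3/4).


Step 1: Eg/1.1 = 1.93/1.1 = 1.754545
Step 2: (Eg/1.1)^1.5 = 1.754545^1.5 = 2.324057
Step 3: (Nd/1e16)^(-0.75) = (0.201)^(-0.75) = 3.331217
Step 4: Vbr = 60 * 2.324057 * 3.331217 = 464.5 V

464.5


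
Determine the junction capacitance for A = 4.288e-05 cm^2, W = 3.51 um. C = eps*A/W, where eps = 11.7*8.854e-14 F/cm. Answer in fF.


Step 1: eps_Si = 11.7 * 8.854e-14 = 1.035918e-12 F/cm
Step 2: W in cm = 3.51 * 1e-4 = 3.51e-04 cm
Step 3: C = 1.035918e-12 * 4.288e-05 / 3.51e-04 = 1.265532e-13 F
Step 4: C = 126.55 fF

126.55


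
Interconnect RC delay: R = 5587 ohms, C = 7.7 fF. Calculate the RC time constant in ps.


Step 1: tau = R * C
Step 2: tau = 5587 * 7.7 fF = 5587 * 7.7e-15 F
Step 3: tau = 4.30199e-11 s = 43.0199 ps

43.0199


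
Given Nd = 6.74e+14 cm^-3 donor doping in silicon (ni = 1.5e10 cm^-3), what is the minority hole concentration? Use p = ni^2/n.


Step 1: Since Nd >> ni, n ≈ Nd = 6.74e+14 cm^-3
Step 2: p = ni^2 / n = (1.5e10)^2 / 6.74e+14
Step 3: p = 2.25e20 / 6.74e+14 = 3.34e+05 cm^-3

3.34e+05


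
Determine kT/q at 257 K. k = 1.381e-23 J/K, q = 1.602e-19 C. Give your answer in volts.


Step 1: kT = 1.381e-23 * 257 = 3.54917e-21 J
Step 2: Vt = kT/q = 3.54917e-21 / 1.602e-19
Step 3: Vt = 0.02215 V

0.02215


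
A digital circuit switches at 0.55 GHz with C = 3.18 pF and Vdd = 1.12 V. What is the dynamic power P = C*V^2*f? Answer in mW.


Step 1: V^2 = 1.12^2 = 1.2544 V^2
Step 2: P = C*V^2*f = 3.18e-12 F * 1.2544 * 0.55e9 Hz
Step 3: P = 2.1939456e-03 W
Step 4: P = 2.194 mW

2.194


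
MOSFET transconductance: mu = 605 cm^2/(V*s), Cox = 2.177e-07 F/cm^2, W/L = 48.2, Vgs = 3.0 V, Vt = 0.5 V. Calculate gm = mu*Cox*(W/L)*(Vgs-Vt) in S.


Step 1: Vov = Vgs - Vt = 3.0 - 0.5 = 2.5 V
Step 2: gm = mu * Cox * (W/L) * Vov
Step 3: gm = 605 * 2.177e-07 * 48.2 * 2.5 = 1.59e-02 S

1.59e-02


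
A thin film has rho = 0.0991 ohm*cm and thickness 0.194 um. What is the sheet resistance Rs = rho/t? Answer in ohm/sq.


Step 1: Convert thickness to cm: t = 0.194 um = 1.9400e-05 cm
Step 2: Rs = rho / t = 0.0991 / 1.9400e-05
Step 3: Rs = 5108.2 ohm/sq

5108.2


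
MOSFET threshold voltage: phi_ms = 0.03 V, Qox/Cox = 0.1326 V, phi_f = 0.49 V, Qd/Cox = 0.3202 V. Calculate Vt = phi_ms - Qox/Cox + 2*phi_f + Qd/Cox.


Step 1: Vt = phi_ms - Qox/Cox + 2*phi_f + Qd/Cox
Step 2: Vt = 0.03 - 0.1326 + 2*0.49 + 0.3202
Step 3: Vt = 0.03 - 0.1326 + 0.98 + 0.3202
Step 4: Vt = 1.1976 V

1.1976


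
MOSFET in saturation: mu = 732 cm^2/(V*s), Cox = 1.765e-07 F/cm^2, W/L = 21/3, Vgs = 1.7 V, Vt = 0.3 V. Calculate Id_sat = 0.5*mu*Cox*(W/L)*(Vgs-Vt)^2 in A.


Step 1: Overdrive voltage Vov = Vgs - Vt = 1.7 - 0.3 = 1.4 V
Step 2: W/L = 21/3 = 7
Step 3: Id = 0.5 * 732 * 1.765e-07 * 7 * 1.4^2
Step 4: Id = 8.86e-04 A

8.86e-04


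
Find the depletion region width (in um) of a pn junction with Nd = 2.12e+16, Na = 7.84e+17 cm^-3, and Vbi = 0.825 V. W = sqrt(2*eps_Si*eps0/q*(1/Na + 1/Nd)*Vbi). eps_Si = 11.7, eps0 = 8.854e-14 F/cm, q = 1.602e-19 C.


Step 1: 1/Na + 1/Nd = 1/7.84e+17 + 1/2.12e+16 = 4.84453e-17
Step 2: 2*eps*eps0/q = 2*11.7*8.854e-14/1.602e-19 = 1.293281e+07
Step 3: W^2 = 1.293281e+07 * 4.84453e-17 * 0.825 = 5.16890e-10
Step 4: W = sqrt(5.16890e-10) = 2.274e-05 cm = 0.2274 um

0.2274


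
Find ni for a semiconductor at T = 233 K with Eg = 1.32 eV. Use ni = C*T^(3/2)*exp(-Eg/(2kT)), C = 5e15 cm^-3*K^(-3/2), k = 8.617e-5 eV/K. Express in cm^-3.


Step 1: Compute kT = 8.617e-5 * 233 = 0.02007761 eV
Step 2: Exponent = -Eg/(2kT) = -1.32/(2*0.02007761) = -32.87244
Step 3: T^(3/2) = 233^1.5 = 3556.59
Step 4: ni = 5e15 * 3556.59 * exp(-32.87244) = 9.41e+04 cm^-3

9.41e+04


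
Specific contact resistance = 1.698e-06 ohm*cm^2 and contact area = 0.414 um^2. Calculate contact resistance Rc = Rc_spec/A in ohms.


Step 1: Convert area to cm^2: 0.414 um^2 = 4.1400e-09 cm^2
Step 2: Rc = Rc_spec / A = 1.698e-06 / 4.1400e-09
Step 3: Rc = 4.10e+02 ohms

4.10e+02


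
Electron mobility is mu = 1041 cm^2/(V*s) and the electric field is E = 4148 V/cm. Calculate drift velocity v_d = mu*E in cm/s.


Step 1: v_d = mu * E
Step 2: v_d = 1041 * 4148 = 4318068
Step 3: v_d = 4.32e+06 cm/s

4.32e+06


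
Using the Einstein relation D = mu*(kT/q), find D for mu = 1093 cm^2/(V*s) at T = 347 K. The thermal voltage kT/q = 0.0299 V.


Step 1: D = mu * (kT/q)
Step 2: D = 1093 * 0.0299
Step 3: D = 32.68 cm^2/s

32.68


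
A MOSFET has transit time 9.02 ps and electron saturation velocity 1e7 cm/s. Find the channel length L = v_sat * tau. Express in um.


Step 1: tau in seconds = 9.02 ps * 1e-12 = 9.0200e-12 s
Step 2: L = v_sat * tau = 1e7 * 9.0200e-12 = 9.0200e-05 cm
Step 3: L in um = 9.0200e-05 * 1e4 = 0.902 um

0.902


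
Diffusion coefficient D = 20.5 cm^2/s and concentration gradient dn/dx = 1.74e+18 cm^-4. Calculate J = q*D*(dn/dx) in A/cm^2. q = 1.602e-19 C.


Step 1: J = q * D * (dn/dx)
Step 2: J = 1.602e-19 * 20.5 * 1.74e+18
Step 3: J = 5.71e+00 A/cm^2

5.71e+00


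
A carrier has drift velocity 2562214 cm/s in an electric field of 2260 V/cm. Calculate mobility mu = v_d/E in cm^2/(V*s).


Step 1: mu = v_d / E
Step 2: mu = 2562214 / 2260
Step 3: mu = 1133.72 cm^2/(V*s)

1133.72


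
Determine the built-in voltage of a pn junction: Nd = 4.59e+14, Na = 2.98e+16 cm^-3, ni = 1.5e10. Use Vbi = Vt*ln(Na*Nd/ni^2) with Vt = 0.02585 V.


Step 1: Compute Na*Nd/ni^2 = 2.98e+16 * 4.59e+14 / (1.5e10)^2 = 6.0792e+10
Step 2: ln(6.0792e+10) = 24.8307
Step 3: Vbi = 0.02585 * 24.8307 = 0.642 V

0.642


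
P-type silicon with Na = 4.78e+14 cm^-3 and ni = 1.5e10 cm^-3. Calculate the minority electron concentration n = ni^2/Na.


Step 1: Majority hole concentration p ≈ Na = 4.78e+14 cm^-3
Step 2: n = ni^2 / Na = (1.5e10)^2 / 4.78e+14
Step 3: n = 4.71e+05 cm^-3

4.71e+05


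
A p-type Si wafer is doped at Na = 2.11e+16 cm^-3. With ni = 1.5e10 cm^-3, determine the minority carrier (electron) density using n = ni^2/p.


Step 1: Majority hole concentration p ≈ Na = 2.11e+16 cm^-3
Step 2: n = ni^2 / Na = (1.5e10)^2 / 2.11e+16
Step 3: n = 1.07e+04 cm^-3

1.07e+04


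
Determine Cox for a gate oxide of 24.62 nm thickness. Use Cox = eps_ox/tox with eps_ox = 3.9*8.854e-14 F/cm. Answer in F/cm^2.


Step 1: eps_ox = 3.9 * 8.854e-14 = 3.45306e-13 F/cm
Step 2: tox in cm = 24.62 nm * 1e-7 = 2.4620e-06 cm
Step 3: Cox = 3.45306e-13 / 2.4620e-06 = 1.40e-07 F/cm^2

1.40e-07


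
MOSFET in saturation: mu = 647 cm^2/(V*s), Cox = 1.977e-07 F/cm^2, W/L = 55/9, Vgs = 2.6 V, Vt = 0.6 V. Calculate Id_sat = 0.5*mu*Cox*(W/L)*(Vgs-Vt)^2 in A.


Step 1: Overdrive voltage Vov = Vgs - Vt = 2.6 - 0.6 = 2.0 V
Step 2: W/L = 55/9 = 6.11111
Step 3: Id = 0.5 * 647 * 1.977e-07 * 6.11111 * 2.0^2
Step 4: Id = 1.56e-03 A

1.56e-03


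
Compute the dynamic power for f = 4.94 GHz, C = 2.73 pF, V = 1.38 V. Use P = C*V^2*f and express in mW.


Step 1: V^2 = 1.38^2 = 1.9044 V^2
Step 2: P = C*V^2*f = 2.73e-12 F * 1.9044 * 4.94e9 Hz
Step 3: P = 2.568311928e-02 W
Step 4: P = 25.683 mW

25.683


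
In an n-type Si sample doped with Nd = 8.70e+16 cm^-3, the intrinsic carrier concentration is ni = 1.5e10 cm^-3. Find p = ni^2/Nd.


Step 1: Since Nd >> ni, n ≈ Nd = 8.70e+16 cm^-3
Step 2: p = ni^2 / n = (1.5e10)^2 / 8.70e+16
Step 3: p = 2.25e20 / 8.70e+16 = 2.59e+03 cm^-3

2.59e+03


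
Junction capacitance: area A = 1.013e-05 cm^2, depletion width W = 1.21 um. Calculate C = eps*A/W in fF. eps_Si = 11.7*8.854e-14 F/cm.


Step 1: eps_Si = 11.7 * 8.854e-14 = 1.035918e-12 F/cm
Step 2: W in cm = 1.21 * 1e-4 = 1.21e-04 cm
Step 3: C = 1.035918e-12 * 1.013e-05 / 1.21e-04 = 8.672603e-14 F
Step 4: C = 86.73 fF

86.73


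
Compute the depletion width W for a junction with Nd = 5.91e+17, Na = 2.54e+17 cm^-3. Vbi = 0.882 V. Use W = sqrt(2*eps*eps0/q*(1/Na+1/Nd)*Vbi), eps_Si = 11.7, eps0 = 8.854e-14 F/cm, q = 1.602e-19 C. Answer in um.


Step 1: 1/Na + 1/Nd = 1/2.54e+17 + 1/5.91e+17 = 5.62906e-18
Step 2: 2*eps*eps0/q = 2*11.7*8.854e-14/1.602e-19 = 1.293281e+07
Step 3: W^2 = 1.293281e+07 * 5.62906e-18 * 0.882 = 6.42092e-11
Step 4: W = sqrt(6.42092e-11) = 8.013e-06 cm = 0.08013 um

0.08013


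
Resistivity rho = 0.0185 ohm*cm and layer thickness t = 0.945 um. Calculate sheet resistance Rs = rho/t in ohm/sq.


Step 1: Convert thickness to cm: t = 0.945 um = 9.4500e-05 cm
Step 2: Rs = rho / t = 0.0185 / 9.4500e-05
Step 3: Rs = 195.8 ohm/sq

195.8


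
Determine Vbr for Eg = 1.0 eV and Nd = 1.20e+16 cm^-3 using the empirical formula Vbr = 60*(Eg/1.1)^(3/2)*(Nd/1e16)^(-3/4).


Step 1: Eg/1.1 = 1.0/1.1 = 0.909091
Step 2: (Eg/1.1)^1.5 = 0.909091^1.5 = 0.866784
Step 3: (Nd/1e16)^(-0.75) = (1.2)^(-0.75) = 0.872196
Step 4: Vbr = 60 * 0.866784 * 0.872196 = 45.4 V

45.4


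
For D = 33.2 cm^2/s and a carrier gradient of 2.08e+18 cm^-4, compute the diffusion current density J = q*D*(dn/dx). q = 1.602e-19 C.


Step 1: J = q * D * (dn/dx)
Step 2: J = 1.602e-19 * 33.2 * 2.08e+18
Step 3: J = 1.11e+01 A/cm^2

1.11e+01


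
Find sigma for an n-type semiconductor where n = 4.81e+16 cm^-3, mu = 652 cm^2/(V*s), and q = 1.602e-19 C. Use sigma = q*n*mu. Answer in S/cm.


Step 1: sigma = q * n * mu
Step 2: sigma = 1.602e-19 * 4.81e+16 * 652
Step 3: sigma = 5.024e+00 S/cm

5.024e+00


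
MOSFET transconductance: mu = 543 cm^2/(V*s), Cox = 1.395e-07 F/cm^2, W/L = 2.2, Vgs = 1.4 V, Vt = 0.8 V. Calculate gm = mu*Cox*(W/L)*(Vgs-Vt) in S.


Step 1: Vov = Vgs - Vt = 1.4 - 0.8 = 0.6 V
Step 2: gm = mu * Cox * (W/L) * Vov
Step 3: gm = 543 * 1.395e-07 * 2.2 * 0.6 = 1.00e-04 S

1.00e-04


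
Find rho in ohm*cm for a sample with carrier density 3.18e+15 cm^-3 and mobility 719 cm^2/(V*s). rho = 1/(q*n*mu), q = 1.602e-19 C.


Step 1: sigma = q * n * mu = 1.602e-19 * 3.18e+15 * 719 = 3.66284e-01 S/cm
Step 2: rho = 1 / sigma = 1 / 3.66284e-01 = 2.73 ohm*cm

2.73


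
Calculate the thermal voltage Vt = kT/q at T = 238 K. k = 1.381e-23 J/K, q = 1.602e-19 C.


Step 1: kT = 1.381e-23 * 238 = 3.28678e-21 J
Step 2: Vt = kT/q = 3.28678e-21 / 1.602e-19
Step 3: Vt = 0.02052 V

0.02052


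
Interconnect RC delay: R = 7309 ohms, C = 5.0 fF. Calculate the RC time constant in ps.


Step 1: tau = R * C
Step 2: tau = 7309 * 5.0 fF = 7309 * 5.0e-15 F
Step 3: tau = 3.6545e-11 s = 36.545 ps

36.545


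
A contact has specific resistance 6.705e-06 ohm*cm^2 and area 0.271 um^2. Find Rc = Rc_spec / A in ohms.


Step 1: Convert area to cm^2: 0.271 um^2 = 2.7100e-09 cm^2
Step 2: Rc = Rc_spec / A = 6.705e-06 / 2.7100e-09
Step 3: Rc = 2.47e+03 ohms

2.47e+03


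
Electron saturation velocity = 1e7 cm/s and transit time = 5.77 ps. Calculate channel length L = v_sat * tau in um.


Step 1: tau in seconds = 5.77 ps * 1e-12 = 5.7700e-12 s
Step 2: L = v_sat * tau = 1e7 * 5.7700e-12 = 5.7700e-05 cm
Step 3: L in um = 5.7700e-05 * 1e4 = 0.577 um

0.577


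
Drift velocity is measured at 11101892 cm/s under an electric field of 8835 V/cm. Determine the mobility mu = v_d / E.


Step 1: mu = v_d / E
Step 2: mu = 11101892 / 8835
Step 3: mu = 1256.58 cm^2/(V*s)

1256.58


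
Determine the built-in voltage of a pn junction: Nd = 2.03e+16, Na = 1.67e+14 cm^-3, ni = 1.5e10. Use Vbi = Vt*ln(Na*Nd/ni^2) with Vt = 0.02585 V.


Step 1: Compute Na*Nd/ni^2 = 1.67e+14 * 2.03e+16 / (1.5e10)^2 = 1.5067e+10
Step 2: ln(1.5067e+10) = 23.4358
Step 3: Vbi = 0.02585 * 23.4358 = 0.606 V

0.606


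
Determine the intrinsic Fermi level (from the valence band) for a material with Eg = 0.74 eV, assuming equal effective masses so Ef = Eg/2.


Step 1: For an intrinsic semiconductor, the Fermi level sits at midgap.
Step 2: Ef = Eg / 2 = 0.74 / 2 = 0.37 eV

0.37


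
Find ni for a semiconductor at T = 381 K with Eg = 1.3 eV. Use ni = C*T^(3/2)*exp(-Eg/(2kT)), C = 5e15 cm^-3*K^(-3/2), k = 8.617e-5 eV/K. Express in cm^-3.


Step 1: Compute kT = 8.617e-5 * 381 = 0.03283077 eV
Step 2: Exponent = -Eg/(2kT) = -1.3/(2*0.03283077) = -19.79850
Step 3: T^(3/2) = 381^1.5 = 7436.82
Step 4: ni = 5e15 * 7436.82 * exp(-19.79850) = 9.38e+10 cm^-3

9.38e+10


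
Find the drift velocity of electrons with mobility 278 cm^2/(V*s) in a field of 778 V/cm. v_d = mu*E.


Step 1: v_d = mu * E
Step 2: v_d = 278 * 778 = 216284
Step 3: v_d = 2.16e+05 cm/s

2.16e+05


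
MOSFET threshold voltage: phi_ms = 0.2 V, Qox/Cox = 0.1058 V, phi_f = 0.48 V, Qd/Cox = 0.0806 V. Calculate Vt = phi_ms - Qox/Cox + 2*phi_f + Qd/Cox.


Step 1: Vt = phi_ms - Qox/Cox + 2*phi_f + Qd/Cox
Step 2: Vt = 0.2 - 0.1058 + 2*0.48 + 0.0806
Step 3: Vt = 0.2 - 0.1058 + 0.96 + 0.0806
Step 4: Vt = 1.1348 V

1.1348


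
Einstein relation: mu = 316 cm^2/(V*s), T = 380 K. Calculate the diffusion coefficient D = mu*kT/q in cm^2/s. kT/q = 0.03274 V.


Step 1: D = mu * (kT/q)
Step 2: D = 316 * 0.03274
Step 3: D = 10.35 cm^2/s

10.35


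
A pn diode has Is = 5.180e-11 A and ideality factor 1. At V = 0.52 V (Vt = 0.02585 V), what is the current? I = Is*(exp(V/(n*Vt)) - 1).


Step 1: V/(n*Vt) = 0.52/(1*0.02585) = 20.1161
Step 2: exp(20.1161) = 5.4489e+08
Step 3: I = 5.180e-11 * (5.4489e+08 - 1) = 2.82e-02 A

2.82e-02


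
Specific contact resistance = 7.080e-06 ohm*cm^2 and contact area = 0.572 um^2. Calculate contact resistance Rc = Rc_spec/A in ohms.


Step 1: Convert area to cm^2: 0.572 um^2 = 5.7200e-09 cm^2
Step 2: Rc = Rc_spec / A = 7.080e-06 / 5.7200e-09
Step 3: Rc = 1.24e+03 ohms

1.24e+03


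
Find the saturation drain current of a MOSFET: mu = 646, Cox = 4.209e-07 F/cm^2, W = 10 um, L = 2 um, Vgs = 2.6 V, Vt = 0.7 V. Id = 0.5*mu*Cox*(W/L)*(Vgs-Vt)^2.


Step 1: Overdrive voltage Vov = Vgs - Vt = 2.6 - 0.7 = 1.9 V
Step 2: W/L = 10/2 = 5
Step 3: Id = 0.5 * 646 * 4.209e-07 * 5 * 1.9^2
Step 4: Id = 2.45e-03 A

2.45e-03


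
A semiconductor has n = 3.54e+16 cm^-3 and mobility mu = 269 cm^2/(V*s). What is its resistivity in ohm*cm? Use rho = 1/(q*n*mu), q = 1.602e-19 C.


Step 1: sigma = q * n * mu = 1.602e-19 * 3.54e+16 * 269 = 1.52552e+00 S/cm
Step 2: rho = 1 / sigma = 1 / 1.52552e+00 = 0.6555 ohm*cm

0.6555


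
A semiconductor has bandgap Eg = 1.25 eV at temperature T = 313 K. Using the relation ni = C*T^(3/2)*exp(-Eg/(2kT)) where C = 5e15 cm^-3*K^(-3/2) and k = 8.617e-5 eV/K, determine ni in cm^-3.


Step 1: Compute kT = 8.617e-5 * 313 = 0.02697121 eV
Step 2: Exponent = -Eg/(2kT) = -1.25/(2*0.02697121) = -23.17286
Step 3: T^(3/2) = 313^1.5 = 5537.54
Step 4: ni = 5e15 * 5537.54 * exp(-23.17286) = 2.39e+09 cm^-3

2.39e+09


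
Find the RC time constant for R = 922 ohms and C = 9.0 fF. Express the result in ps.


Step 1: tau = R * C
Step 2: tau = 922 * 9.0 fF = 922 * 9.0e-15 F
Step 3: tau = 8.298e-12 s = 8.298 ps

8.298


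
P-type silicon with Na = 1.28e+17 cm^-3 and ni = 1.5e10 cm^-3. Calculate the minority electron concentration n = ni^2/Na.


Step 1: Majority hole concentration p ≈ Na = 1.28e+17 cm^-3
Step 2: n = ni^2 / Na = (1.5e10)^2 / 1.28e+17
Step 3: n = 1.76e+03 cm^-3

1.76e+03


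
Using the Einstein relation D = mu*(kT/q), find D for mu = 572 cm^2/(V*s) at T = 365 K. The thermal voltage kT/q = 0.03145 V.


Step 1: D = mu * (kT/q)
Step 2: D = 572 * 0.03145
Step 3: D = 17.99 cm^2/s

17.99


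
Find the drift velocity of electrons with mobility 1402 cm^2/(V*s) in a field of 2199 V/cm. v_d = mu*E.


Step 1: v_d = mu * E
Step 2: v_d = 1402 * 2199 = 3082998
Step 3: v_d = 3.08e+06 cm/s

3.08e+06


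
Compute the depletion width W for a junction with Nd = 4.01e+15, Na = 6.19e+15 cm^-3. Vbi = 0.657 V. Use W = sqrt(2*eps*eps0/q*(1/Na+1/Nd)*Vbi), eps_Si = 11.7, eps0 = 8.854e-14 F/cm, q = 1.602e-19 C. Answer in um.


Step 1: 1/Na + 1/Nd = 1/6.19e+15 + 1/4.01e+15 = 4.10927e-16
Step 2: 2*eps*eps0/q = 2*11.7*8.854e-14/1.602e-19 = 1.293281e+07
Step 3: W^2 = 1.293281e+07 * 4.10927e-16 * 0.657 = 3.49159e-09
Step 4: W = sqrt(3.49159e-09) = 5.909e-05 cm = 0.5909 um

0.5909


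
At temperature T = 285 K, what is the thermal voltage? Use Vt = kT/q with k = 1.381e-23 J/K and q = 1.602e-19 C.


Step 1: kT = 1.381e-23 * 285 = 3.93585e-21 J
Step 2: Vt = kT/q = 3.93585e-21 / 1.602e-19
Step 3: Vt = 0.02457 V

0.02457


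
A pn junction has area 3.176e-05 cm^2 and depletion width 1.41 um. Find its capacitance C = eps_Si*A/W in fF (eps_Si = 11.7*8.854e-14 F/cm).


Step 1: eps_Si = 11.7 * 8.854e-14 = 1.035918e-12 F/cm
Step 2: W in cm = 1.41 * 1e-4 = 1.41e-04 cm
Step 3: C = 1.035918e-12 * 3.176e-05 / 1.41e-04 = 2.333387e-13 F
Step 4: C = 233.34 fF

233.34


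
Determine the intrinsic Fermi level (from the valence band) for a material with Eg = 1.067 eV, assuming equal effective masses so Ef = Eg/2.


Step 1: For an intrinsic semiconductor, the Fermi level sits at midgap.
Step 2: Ef = Eg / 2 = 1.067 / 2 = 0.5335 eV

0.5335


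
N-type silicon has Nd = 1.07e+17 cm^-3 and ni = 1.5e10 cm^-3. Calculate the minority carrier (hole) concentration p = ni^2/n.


Step 1: Since Nd >> ni, n ≈ Nd = 1.07e+17 cm^-3
Step 2: p = ni^2 / n = (1.5e10)^2 / 1.07e+17
Step 3: p = 2.25e20 / 1.07e+17 = 2.10e+03 cm^-3

2.10e+03


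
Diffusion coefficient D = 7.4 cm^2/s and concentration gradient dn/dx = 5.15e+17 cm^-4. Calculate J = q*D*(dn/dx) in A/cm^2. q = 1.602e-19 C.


Step 1: J = q * D * (dn/dx)
Step 2: J = 1.602e-19 * 7.4 * 5.15e+17
Step 3: J = 6.11e-01 A/cm^2

6.11e-01


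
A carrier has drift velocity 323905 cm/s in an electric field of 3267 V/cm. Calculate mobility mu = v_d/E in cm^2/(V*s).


Step 1: mu = v_d / E
Step 2: mu = 323905 / 3267
Step 3: mu = 99.14 cm^2/(V*s)

99.14


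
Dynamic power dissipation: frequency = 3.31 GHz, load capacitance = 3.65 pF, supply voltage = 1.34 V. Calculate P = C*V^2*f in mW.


Step 1: V^2 = 1.34^2 = 1.7956 V^2
Step 2: P = C*V^2*f = 3.65e-12 F * 1.7956 * 3.31e9 Hz
Step 3: P = 2.16935414e-02 W
Step 4: P = 21.694 mW

21.694


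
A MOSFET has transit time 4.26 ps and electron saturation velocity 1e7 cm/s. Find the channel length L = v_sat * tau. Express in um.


Step 1: tau in seconds = 4.26 ps * 1e-12 = 4.2600e-12 s
Step 2: L = v_sat * tau = 1e7 * 4.2600e-12 = 4.2600e-05 cm
Step 3: L in um = 4.2600e-05 * 1e4 = 0.426 um

0.426


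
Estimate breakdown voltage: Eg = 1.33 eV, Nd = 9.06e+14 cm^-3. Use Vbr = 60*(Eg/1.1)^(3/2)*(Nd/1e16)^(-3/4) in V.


Step 1: Eg/1.1 = 1.33/1.1 = 1.209091
Step 2: (Eg/1.1)^1.5 = 1.209091^1.5 = 1.329500
Step 3: (Nd/1e16)^(-0.75) = (0.0906)^(-0.75) = 6.055554
Step 4: Vbr = 60 * 1.329500 * 6.055554 = 483.1 V

483.1


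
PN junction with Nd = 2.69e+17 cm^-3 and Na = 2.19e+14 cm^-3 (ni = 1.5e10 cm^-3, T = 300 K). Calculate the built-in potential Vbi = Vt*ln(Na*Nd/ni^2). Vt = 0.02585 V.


Step 1: Compute Na*Nd/ni^2 = 2.19e+14 * 2.69e+17 / (1.5e10)^2 = 2.6183e+11
Step 2: ln(2.6183e+11) = 26.2910
Step 3: Vbi = 0.02585 * 26.2910 = 0.68 V

0.68


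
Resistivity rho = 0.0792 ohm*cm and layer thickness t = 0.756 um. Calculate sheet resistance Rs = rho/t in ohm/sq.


Step 1: Convert thickness to cm: t = 0.756 um = 7.5600e-05 cm
Step 2: Rs = rho / t = 0.0792 / 7.5600e-05
Step 3: Rs = 1047.6 ohm/sq

1047.6


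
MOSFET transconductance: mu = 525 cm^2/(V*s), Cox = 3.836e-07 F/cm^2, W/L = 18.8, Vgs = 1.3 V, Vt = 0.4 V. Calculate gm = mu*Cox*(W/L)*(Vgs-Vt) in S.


Step 1: Vov = Vgs - Vt = 1.3 - 0.4 = 0.9 V
Step 2: gm = mu * Cox * (W/L) * Vov
Step 3: gm = 525 * 3.836e-07 * 18.8 * 0.9 = 3.41e-03 S

3.41e-03


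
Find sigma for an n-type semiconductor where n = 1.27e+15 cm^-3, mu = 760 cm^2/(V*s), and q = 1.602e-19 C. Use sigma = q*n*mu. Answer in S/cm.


Step 1: sigma = q * n * mu
Step 2: sigma = 1.602e-19 * 1.27e+15 * 760
Step 3: sigma = 1.546e-01 S/cm

1.546e-01


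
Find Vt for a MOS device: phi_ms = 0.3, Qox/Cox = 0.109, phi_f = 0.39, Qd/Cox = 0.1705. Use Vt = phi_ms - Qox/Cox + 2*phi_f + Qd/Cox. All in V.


Step 1: Vt = phi_ms - Qox/Cox + 2*phi_f + Qd/Cox
Step 2: Vt = 0.3 - 0.109 + 2*0.39 + 0.1705
Step 3: Vt = 0.3 - 0.109 + 0.78 + 0.1705
Step 4: Vt = 1.1415 V

1.1415


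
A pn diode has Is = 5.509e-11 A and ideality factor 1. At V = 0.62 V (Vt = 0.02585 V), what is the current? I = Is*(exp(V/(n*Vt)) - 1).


Step 1: V/(n*Vt) = 0.62/(1*0.02585) = 23.9845
Step 2: exp(23.9845) = 2.6082e+10
Step 3: I = 5.509e-11 * (2.6082e+10 - 1) = 1.44e+00 A

1.44e+00


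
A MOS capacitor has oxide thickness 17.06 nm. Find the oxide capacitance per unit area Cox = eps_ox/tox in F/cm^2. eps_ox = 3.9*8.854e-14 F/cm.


Step 1: eps_ox = 3.9 * 8.854e-14 = 3.45306e-13 F/cm
Step 2: tox in cm = 17.06 nm * 1e-7 = 1.7060e-06 cm
Step 3: Cox = 3.45306e-13 / 1.7060e-06 = 2.02e-07 F/cm^2

2.02e-07


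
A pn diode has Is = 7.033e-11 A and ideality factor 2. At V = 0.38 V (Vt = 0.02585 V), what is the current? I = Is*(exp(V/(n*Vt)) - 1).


Step 1: V/(n*Vt) = 0.38/(2*0.02585) = 7.3501
Step 2: exp(7.3501) = 1.5564e+03
Step 3: I = 7.033e-11 * (1.5564e+03 - 1) = 1.09e-07 A

1.09e-07


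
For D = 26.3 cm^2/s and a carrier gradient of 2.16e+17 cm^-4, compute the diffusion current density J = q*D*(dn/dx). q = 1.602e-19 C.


Step 1: J = q * D * (dn/dx)
Step 2: J = 1.602e-19 * 26.3 * 2.16e+17
Step 3: J = 9.10e-01 A/cm^2

9.10e-01


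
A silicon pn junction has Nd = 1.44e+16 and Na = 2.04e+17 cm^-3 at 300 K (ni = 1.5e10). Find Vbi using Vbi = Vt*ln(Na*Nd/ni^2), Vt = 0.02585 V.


Step 1: Compute Na*Nd/ni^2 = 2.04e+17 * 1.44e+16 / (1.5e10)^2 = 1.3056e+13
Step 2: ln(1.3056e+13) = 30.2003
Step 3: Vbi = 0.02585 * 30.2003 = 0.781 V

0.781


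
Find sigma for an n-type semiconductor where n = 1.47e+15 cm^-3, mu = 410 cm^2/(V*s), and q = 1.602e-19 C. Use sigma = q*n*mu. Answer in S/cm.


Step 1: sigma = q * n * mu
Step 2: sigma = 1.602e-19 * 1.47e+15 * 410
Step 3: sigma = 9.655e-02 S/cm

9.655e-02


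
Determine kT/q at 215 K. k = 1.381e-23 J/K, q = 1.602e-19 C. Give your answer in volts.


Step 1: kT = 1.381e-23 * 215 = 2.96915e-21 J
Step 2: Vt = kT/q = 2.96915e-21 / 1.602e-19
Step 3: Vt = 0.01853 V

0.01853


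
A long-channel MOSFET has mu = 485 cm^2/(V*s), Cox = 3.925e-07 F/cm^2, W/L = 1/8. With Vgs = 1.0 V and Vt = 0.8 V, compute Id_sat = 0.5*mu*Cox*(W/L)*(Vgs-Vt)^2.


Step 1: Overdrive voltage Vov = Vgs - Vt = 1.0 - 0.8 = 0.2 V
Step 2: W/L = 1/8 = 0.125
Step 3: Id = 0.5 * 485 * 3.925e-07 * 0.125 * 0.2^2
Step 4: Id = 4.76e-07 A

4.76e-07


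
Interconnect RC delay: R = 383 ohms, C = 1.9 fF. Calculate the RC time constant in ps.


Step 1: tau = R * C
Step 2: tau = 383 * 1.9 fF = 383 * 1.9e-15 F
Step 3: tau = 7.277e-13 s = 0.7277 ps

0.7277


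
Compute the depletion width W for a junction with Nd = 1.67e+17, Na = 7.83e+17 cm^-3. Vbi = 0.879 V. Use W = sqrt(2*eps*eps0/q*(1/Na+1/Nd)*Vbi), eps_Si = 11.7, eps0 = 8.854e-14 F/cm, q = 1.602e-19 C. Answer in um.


Step 1: 1/Na + 1/Nd = 1/7.83e+17 + 1/1.67e+17 = 7.26516e-18
Step 2: 2*eps*eps0/q = 2*11.7*8.854e-14/1.602e-19 = 1.293281e+07
Step 3: W^2 = 1.293281e+07 * 7.26516e-18 * 0.879 = 8.25899e-11
Step 4: W = sqrt(8.25899e-11) = 9.088e-06 cm = 0.09088 um

0.09088


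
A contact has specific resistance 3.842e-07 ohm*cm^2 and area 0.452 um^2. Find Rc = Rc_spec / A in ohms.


Step 1: Convert area to cm^2: 0.452 um^2 = 4.5200e-09 cm^2
Step 2: Rc = Rc_spec / A = 3.842e-07 / 4.5200e-09
Step 3: Rc = 8.50e+01 ohms

8.50e+01


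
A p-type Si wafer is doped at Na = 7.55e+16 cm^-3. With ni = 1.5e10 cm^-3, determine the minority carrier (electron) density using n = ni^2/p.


Step 1: Majority hole concentration p ≈ Na = 7.55e+16 cm^-3
Step 2: n = ni^2 / Na = (1.5e10)^2 / 7.55e+16
Step 3: n = 2.98e+03 cm^-3

2.98e+03


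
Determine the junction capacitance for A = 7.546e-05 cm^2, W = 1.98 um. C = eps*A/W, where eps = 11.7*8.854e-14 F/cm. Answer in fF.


Step 1: eps_Si = 11.7 * 8.854e-14 = 1.035918e-12 F/cm
Step 2: W in cm = 1.98 * 1e-4 = 1.98e-04 cm
Step 3: C = 1.035918e-12 * 7.546e-05 / 1.98e-04 = 3.947999e-13 F
Step 4: C = 394.8 fF

394.8


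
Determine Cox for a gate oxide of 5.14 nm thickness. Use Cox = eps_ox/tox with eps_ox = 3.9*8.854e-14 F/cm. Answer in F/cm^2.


Step 1: eps_ox = 3.9 * 8.854e-14 = 3.45306e-13 F/cm
Step 2: tox in cm = 5.14 nm * 1e-7 = 5.1400e-07 cm
Step 3: Cox = 3.45306e-13 / 5.1400e-07 = 6.72e-07 F/cm^2

6.72e-07


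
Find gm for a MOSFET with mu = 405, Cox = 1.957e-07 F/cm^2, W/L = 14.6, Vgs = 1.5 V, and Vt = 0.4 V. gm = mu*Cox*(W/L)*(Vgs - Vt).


Step 1: Vov = Vgs - Vt = 1.5 - 0.4 = 1.1 V
Step 2: gm = mu * Cox * (W/L) * Vov
Step 3: gm = 405 * 1.957e-07 * 14.6 * 1.1 = 1.27e-03 S

1.27e-03


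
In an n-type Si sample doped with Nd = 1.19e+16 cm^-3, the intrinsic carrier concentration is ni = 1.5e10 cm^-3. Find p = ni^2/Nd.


Step 1: Since Nd >> ni, n ≈ Nd = 1.19e+16 cm^-3
Step 2: p = ni^2 / n = (1.5e10)^2 / 1.19e+16
Step 3: p = 2.25e20 / 1.19e+16 = 1.89e+04 cm^-3

1.89e+04


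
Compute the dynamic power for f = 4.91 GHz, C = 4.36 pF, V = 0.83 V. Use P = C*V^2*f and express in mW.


Step 1: V^2 = 0.83^2 = 0.6889 V^2
Step 2: P = C*V^2*f = 4.36e-12 F * 0.6889 * 4.91e9 Hz
Step 3: P = 1.474769564e-02 W
Step 4: P = 14.748 mW

14.748


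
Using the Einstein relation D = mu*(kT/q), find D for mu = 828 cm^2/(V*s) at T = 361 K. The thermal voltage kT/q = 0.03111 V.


Step 1: D = mu * (kT/q)
Step 2: D = 828 * 0.03111
Step 3: D = 25.76 cm^2/s

25.76


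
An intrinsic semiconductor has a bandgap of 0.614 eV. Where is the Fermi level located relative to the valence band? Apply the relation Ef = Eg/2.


Step 1: For an intrinsic semiconductor, the Fermi level sits at midgap.
Step 2: Ef = Eg / 2 = 0.614 / 2 = 0.307 eV

0.307


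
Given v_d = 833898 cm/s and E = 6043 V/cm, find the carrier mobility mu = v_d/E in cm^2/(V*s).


Step 1: mu = v_d / E
Step 2: mu = 833898 / 6043
Step 3: mu = 137.99 cm^2/(V*s)

137.99


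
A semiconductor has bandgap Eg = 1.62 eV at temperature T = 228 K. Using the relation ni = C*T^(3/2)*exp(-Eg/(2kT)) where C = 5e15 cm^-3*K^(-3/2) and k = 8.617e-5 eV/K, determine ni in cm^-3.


Step 1: Compute kT = 8.617e-5 * 228 = 0.01964676 eV
Step 2: Exponent = -Eg/(2kT) = -1.62/(2*0.01964676) = -41.22817
Step 3: T^(3/2) = 228^1.5 = 3442.72
Step 4: ni = 5e15 * 3442.72 * exp(-41.22817) = 2.14e+01 cm^-3

2.14e+01


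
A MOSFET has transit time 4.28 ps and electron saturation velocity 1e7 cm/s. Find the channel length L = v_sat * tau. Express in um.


Step 1: tau in seconds = 4.28 ps * 1e-12 = 4.2800e-12 s
Step 2: L = v_sat * tau = 1e7 * 4.2800e-12 = 4.2800e-05 cm
Step 3: L in um = 4.2800e-05 * 1e4 = 0.428 um

0.428


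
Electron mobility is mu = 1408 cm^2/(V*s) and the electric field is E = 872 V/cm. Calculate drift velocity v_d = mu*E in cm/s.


Step 1: v_d = mu * E
Step 2: v_d = 1408 * 872 = 1227776
Step 3: v_d = 1.23e+06 cm/s

1.23e+06


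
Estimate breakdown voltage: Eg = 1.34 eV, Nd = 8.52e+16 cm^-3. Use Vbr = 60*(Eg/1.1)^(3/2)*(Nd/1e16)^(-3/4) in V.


Step 1: Eg/1.1 = 1.34/1.1 = 1.218182
Step 2: (Eg/1.1)^1.5 = 1.218182^1.5 = 1.344523
Step 3: (Nd/1e16)^(-0.75) = (8.52)^(-0.75) = 0.200526
Step 4: Vbr = 60 * 1.344523 * 0.200526 = 16.2 V

16.2


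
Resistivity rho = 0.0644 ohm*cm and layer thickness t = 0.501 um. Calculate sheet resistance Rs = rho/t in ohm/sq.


Step 1: Convert thickness to cm: t = 0.501 um = 5.0100e-05 cm
Step 2: Rs = rho / t = 0.0644 / 5.0100e-05
Step 3: Rs = 1285.4 ohm/sq

1285.4


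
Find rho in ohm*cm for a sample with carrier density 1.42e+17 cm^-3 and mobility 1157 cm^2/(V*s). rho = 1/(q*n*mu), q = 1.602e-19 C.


Step 1: sigma = q * n * mu = 1.602e-19 * 1.42e+17 * 1157 = 2.63199e+01 S/cm
Step 2: rho = 1 / sigma = 1 / 2.63199e+01 = 0.03799 ohm*cm

0.03799


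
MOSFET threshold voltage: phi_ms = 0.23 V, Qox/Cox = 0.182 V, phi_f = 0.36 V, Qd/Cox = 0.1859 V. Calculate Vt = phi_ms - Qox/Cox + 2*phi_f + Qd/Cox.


Step 1: Vt = phi_ms - Qox/Cox + 2*phi_f + Qd/Cox
Step 2: Vt = 0.23 - 0.182 + 2*0.36 + 0.1859
Step 3: Vt = 0.23 - 0.182 + 0.72 + 0.1859
Step 4: Vt = 0.9539 V

0.9539


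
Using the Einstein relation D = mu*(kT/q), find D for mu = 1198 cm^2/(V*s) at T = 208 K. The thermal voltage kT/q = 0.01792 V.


Step 1: D = mu * (kT/q)
Step 2: D = 1198 * 0.01792
Step 3: D = 21.47 cm^2/s

21.47


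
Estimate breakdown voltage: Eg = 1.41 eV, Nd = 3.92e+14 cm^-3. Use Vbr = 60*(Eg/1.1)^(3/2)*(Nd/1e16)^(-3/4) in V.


Step 1: Eg/1.1 = 1.41/1.1 = 1.281818
Step 2: (Eg/1.1)^1.5 = 1.281818^1.5 = 1.451241
Step 3: (Nd/1e16)^(-0.75) = (0.0392)^(-0.75) = 11.351035
Step 4: Vbr = 60 * 1.451241 * 11.351035 = 988.4 V

988.4


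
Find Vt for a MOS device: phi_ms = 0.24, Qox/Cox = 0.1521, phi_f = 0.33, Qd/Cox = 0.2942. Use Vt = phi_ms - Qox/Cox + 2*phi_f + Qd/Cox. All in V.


Step 1: Vt = phi_ms - Qox/Cox + 2*phi_f + Qd/Cox
Step 2: Vt = 0.24 - 0.1521 + 2*0.33 + 0.2942
Step 3: Vt = 0.24 - 0.1521 + 0.66 + 0.2942
Step 4: Vt = 1.0421 V

1.0421


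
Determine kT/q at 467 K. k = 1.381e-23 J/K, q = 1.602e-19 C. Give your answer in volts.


Step 1: kT = 1.381e-23 * 467 = 6.44927e-21 J
Step 2: Vt = kT/q = 6.44927e-21 / 1.602e-19
Step 3: Vt = 0.04026 V

0.04026


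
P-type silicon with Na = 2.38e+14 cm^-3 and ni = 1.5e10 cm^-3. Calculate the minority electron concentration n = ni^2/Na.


Step 1: Majority hole concentration p ≈ Na = 2.38e+14 cm^-3
Step 2: n = ni^2 / Na = (1.5e10)^2 / 2.38e+14
Step 3: n = 9.45e+05 cm^-3

9.45e+05


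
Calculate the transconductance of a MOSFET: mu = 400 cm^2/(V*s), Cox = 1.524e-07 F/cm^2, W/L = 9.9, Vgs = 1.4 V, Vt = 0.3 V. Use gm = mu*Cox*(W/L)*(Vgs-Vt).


Step 1: Vov = Vgs - Vt = 1.4 - 0.3 = 1.1 V
Step 2: gm = mu * Cox * (W/L) * Vov
Step 3: gm = 400 * 1.524e-07 * 9.9 * 1.1 = 6.64e-04 S

6.64e-04


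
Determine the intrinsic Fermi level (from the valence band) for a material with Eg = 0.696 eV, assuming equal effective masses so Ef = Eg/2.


Step 1: For an intrinsic semiconductor, the Fermi level sits at midgap.
Step 2: Ef = Eg / 2 = 0.696 / 2 = 0.348 eV

0.348


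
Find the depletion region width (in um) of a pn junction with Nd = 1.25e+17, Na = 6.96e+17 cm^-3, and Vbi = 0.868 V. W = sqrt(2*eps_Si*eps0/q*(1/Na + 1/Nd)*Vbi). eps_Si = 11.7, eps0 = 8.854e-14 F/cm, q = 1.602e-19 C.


Step 1: 1/Na + 1/Nd = 1/6.96e+17 + 1/1.25e+17 = 9.43678e-18
Step 2: 2*eps*eps0/q = 2*11.7*8.854e-14/1.602e-19 = 1.293281e+07
Step 3: W^2 = 1.293281e+07 * 9.43678e-18 * 0.868 = 1.05934e-10
Step 4: W = sqrt(1.05934e-10) = 1.029e-05 cm = 0.1029 um

0.1029


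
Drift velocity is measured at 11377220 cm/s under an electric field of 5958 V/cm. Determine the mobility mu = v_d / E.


Step 1: mu = v_d / E
Step 2: mu = 11377220 / 5958
Step 3: mu = 1909.57 cm^2/(V*s)

1909.57


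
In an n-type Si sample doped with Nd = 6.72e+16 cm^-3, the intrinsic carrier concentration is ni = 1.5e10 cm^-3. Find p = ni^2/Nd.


Step 1: Since Nd >> ni, n ≈ Nd = 6.72e+16 cm^-3
Step 2: p = ni^2 / n = (1.5e10)^2 / 6.72e+16
Step 3: p = 2.25e20 / 6.72e+16 = 3.35e+03 cm^-3

3.35e+03


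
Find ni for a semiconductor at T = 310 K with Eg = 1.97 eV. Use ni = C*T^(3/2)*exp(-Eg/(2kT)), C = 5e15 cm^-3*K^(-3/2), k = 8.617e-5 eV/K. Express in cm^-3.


Step 1: Compute kT = 8.617e-5 * 310 = 0.0267127 eV
Step 2: Exponent = -Eg/(2kT) = -1.97/(2*0.0267127) = -36.87385
Step 3: T^(3/2) = 310^1.5 = 5458.11
Step 4: ni = 5e15 * 5458.11 * exp(-36.87385) = 2.64e+03 cm^-3

2.64e+03


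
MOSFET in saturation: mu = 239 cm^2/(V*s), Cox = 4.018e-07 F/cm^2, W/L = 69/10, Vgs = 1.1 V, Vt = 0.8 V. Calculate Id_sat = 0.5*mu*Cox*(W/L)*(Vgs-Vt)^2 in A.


Step 1: Overdrive voltage Vov = Vgs - Vt = 1.1 - 0.8 = 0.3 V
Step 2: W/L = 69/10 = 6.9
Step 3: Id = 0.5 * 239 * 4.018e-07 * 6.9 * 0.3^2
Step 4: Id = 2.98e-05 A

2.98e-05


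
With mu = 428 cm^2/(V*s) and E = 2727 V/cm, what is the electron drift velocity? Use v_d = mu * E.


Step 1: v_d = mu * E
Step 2: v_d = 428 * 2727 = 1167156
Step 3: v_d = 1.17e+06 cm/s

1.17e+06


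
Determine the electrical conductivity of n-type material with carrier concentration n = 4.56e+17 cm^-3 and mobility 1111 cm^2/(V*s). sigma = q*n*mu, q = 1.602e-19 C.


Step 1: sigma = q * n * mu
Step 2: sigma = 1.602e-19 * 4.56e+17 * 1111
Step 3: sigma = 8.116e+01 S/cm

8.116e+01


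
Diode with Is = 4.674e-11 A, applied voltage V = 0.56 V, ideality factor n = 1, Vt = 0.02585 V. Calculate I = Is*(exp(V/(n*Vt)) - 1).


Step 1: V/(n*Vt) = 0.56/(1*0.02585) = 21.6634
Step 2: exp(21.6634) = 2.5603e+09
Step 3: I = 4.674e-11 * (2.5603e+09 - 1) = 1.20e-01 A

1.20e-01


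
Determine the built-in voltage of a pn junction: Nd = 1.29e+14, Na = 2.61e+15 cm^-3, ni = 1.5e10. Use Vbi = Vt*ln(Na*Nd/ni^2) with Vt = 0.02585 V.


Step 1: Compute Na*Nd/ni^2 = 2.61e+15 * 1.29e+14 / (1.5e10)^2 = 1.4964e+09
Step 2: ln(1.4964e+09) = 21.1263
Step 3: Vbi = 0.02585 * 21.1263 = 0.546 V

0.546


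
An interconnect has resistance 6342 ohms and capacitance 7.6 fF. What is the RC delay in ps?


Step 1: tau = R * C
Step 2: tau = 6342 * 7.6 fF = 6342 * 7.6e-15 F
Step 3: tau = 4.81992e-11 s = 48.1992 ps

48.1992


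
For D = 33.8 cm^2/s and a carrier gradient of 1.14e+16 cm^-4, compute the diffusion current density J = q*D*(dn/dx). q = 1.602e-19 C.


Step 1: J = q * D * (dn/dx)
Step 2: J = 1.602e-19 * 33.8 * 1.14e+16
Step 3: J = 6.17e-02 A/cm^2

6.17e-02


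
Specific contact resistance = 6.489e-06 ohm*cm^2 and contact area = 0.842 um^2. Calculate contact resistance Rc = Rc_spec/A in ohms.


Step 1: Convert area to cm^2: 0.842 um^2 = 8.4200e-09 cm^2
Step 2: Rc = Rc_spec / A = 6.489e-06 / 8.4200e-09
Step 3: Rc = 7.71e+02 ohms

7.71e+02


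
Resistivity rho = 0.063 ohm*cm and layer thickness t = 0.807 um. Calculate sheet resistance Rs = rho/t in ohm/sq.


Step 1: Convert thickness to cm: t = 0.807 um = 8.0700e-05 cm
Step 2: Rs = rho / t = 0.063 / 8.0700e-05
Step 3: Rs = 780.7 ohm/sq

780.7


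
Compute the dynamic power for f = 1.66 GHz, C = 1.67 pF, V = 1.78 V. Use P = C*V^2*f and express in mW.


Step 1: V^2 = 1.78^2 = 3.1684 V^2
Step 2: P = C*V^2*f = 1.67e-12 F * 3.1684 * 1.66e9 Hz
Step 3: P = 8.78343848e-03 W
Step 4: P = 8.783 mW

8.783


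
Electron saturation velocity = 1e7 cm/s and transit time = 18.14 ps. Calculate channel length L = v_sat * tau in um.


Step 1: tau in seconds = 18.14 ps * 1e-12 = 1.8140e-11 s
Step 2: L = v_sat * tau = 1e7 * 1.8140e-11 = 1.8140e-04 cm
Step 3: L in um = 1.8140e-04 * 1e4 = 1.814 um

1.814


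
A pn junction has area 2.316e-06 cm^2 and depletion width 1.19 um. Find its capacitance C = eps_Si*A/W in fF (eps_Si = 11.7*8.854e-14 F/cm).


Step 1: eps_Si = 11.7 * 8.854e-14 = 1.035918e-12 F/cm
Step 2: W in cm = 1.19 * 1e-4 = 1.19e-04 cm
Step 3: C = 1.035918e-12 * 2.316e-06 / 1.19e-04 = 2.016123e-14 F
Step 4: C = 20.16 fF

20.16


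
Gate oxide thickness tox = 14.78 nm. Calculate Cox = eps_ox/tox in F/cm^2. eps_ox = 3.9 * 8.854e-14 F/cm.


Step 1: eps_ox = 3.9 * 8.854e-14 = 3.45306e-13 F/cm
Step 2: tox in cm = 14.78 nm * 1e-7 = 1.4780e-06 cm
Step 3: Cox = 3.45306e-13 / 1.4780e-06 = 2.34e-07 F/cm^2

2.34e-07


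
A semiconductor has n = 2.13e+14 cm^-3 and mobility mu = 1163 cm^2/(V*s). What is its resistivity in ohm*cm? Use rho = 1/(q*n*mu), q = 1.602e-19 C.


Step 1: sigma = q * n * mu = 1.602e-19 * 2.13e+14 * 1163 = 3.96846e-02 S/cm
Step 2: rho = 1 / sigma = 1 / 3.96846e-02 = 25.2 ohm*cm

25.2


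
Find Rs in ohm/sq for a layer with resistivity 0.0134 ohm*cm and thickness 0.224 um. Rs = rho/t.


Step 1: Convert thickness to cm: t = 0.224 um = 2.2400e-05 cm
Step 2: Rs = rho / t = 0.0134 / 2.2400e-05
Step 3: Rs = 598.2 ohm/sq

598.2


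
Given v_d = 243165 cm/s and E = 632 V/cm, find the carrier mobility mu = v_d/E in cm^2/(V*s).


Step 1: mu = v_d / E
Step 2: mu = 243165 / 632
Step 3: mu = 384.75 cm^2/(V*s)

384.75


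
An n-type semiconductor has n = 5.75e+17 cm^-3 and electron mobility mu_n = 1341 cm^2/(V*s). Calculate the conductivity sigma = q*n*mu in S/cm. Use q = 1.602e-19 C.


Step 1: sigma = q * n * mu
Step 2: sigma = 1.602e-19 * 5.75e+17 * 1341
Step 3: sigma = 1.235e+02 S/cm

1.235e+02


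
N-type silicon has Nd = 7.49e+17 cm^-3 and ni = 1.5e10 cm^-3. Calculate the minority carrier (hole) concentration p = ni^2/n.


Step 1: Since Nd >> ni, n ≈ Nd = 7.49e+17 cm^-3
Step 2: p = ni^2 / n = (1.5e10)^2 / 7.49e+17
Step 3: p = 2.25e20 / 7.49e+17 = 3.00e+02 cm^-3

3.00e+02


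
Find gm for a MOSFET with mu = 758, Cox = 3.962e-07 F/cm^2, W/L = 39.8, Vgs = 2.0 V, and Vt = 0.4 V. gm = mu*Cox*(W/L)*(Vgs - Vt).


Step 1: Vov = Vgs - Vt = 2.0 - 0.4 = 1.6 V
Step 2: gm = mu * Cox * (W/L) * Vov
Step 3: gm = 758 * 3.962e-07 * 39.8 * 1.6 = 1.91e-02 S

1.91e-02


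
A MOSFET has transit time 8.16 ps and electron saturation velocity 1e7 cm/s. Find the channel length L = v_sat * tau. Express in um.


Step 1: tau in seconds = 8.16 ps * 1e-12 = 8.1600e-12 s
Step 2: L = v_sat * tau = 1e7 * 8.1600e-12 = 8.1600e-05 cm
Step 3: L in um = 8.1600e-05 * 1e4 = 0.816 um

0.816


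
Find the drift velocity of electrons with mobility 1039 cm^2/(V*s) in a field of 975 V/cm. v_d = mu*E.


Step 1: v_d = mu * E
Step 2: v_d = 1039 * 975 = 1013025
Step 3: v_d = 1.01e+06 cm/s

1.01e+06


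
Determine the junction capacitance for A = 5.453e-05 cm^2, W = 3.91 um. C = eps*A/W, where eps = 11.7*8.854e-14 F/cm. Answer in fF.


Step 1: eps_Si = 11.7 * 8.854e-14 = 1.035918e-12 F/cm
Step 2: W in cm = 3.91 * 1e-4 = 3.91e-04 cm
Step 3: C = 1.035918e-12 * 5.453e-05 / 3.91e-04 = 1.444721e-13 F
Step 4: C = 144.47 fF

144.47


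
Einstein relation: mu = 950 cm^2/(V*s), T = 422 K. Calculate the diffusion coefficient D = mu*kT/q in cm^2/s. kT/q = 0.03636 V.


Step 1: D = mu * (kT/q)
Step 2: D = 950 * 0.03636
Step 3: D = 34.54 cm^2/s

34.54


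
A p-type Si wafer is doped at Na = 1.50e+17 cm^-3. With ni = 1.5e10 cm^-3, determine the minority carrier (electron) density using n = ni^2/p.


Step 1: Majority hole concentration p ≈ Na = 1.50e+17 cm^-3
Step 2: n = ni^2 / Na = (1.5e10)^2 / 1.50e+17
Step 3: n = 1.50e+03 cm^-3

1.50e+03


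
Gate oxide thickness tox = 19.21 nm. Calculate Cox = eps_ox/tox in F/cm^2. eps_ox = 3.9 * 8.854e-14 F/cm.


Step 1: eps_ox = 3.9 * 8.854e-14 = 3.45306e-13 F/cm
Step 2: tox in cm = 19.21 nm * 1e-7 = 1.9210e-06 cm
Step 3: Cox = 3.45306e-13 / 1.9210e-06 = 1.80e-07 F/cm^2

1.80e-07


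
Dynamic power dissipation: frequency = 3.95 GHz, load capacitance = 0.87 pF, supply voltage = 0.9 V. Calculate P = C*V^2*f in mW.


Step 1: V^2 = 0.9^2 = 0.81 V^2
Step 2: P = C*V^2*f = 0.87e-12 F * 0.81 * 3.95e9 Hz
Step 3: P = 2.783565e-03 W
Step 4: P = 2.784 mW

2.784
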